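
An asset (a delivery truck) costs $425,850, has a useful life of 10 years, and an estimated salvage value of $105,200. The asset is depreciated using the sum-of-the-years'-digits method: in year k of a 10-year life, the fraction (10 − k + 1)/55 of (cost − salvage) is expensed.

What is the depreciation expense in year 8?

$17,490

Depreciable base = $425,850 − $105,200 = $320,650.
Sum of the years' digits = 10+9+8+7+6+5+4+3+2+1 = 55.
Year 1: $320,650 × 10/55 = $58,300. Book value $367,550.
Year 2: $320,650 × 9/55 = $52,470. Book value $315,080.
Year 3: $320,650 × 8/55 = $46,640. Book value $268,440.
Year 4: $320,650 × 7/55 = $40,810. Book value $227,630.
Year 5: $320,650 × 6/55 = $34,980. Book value $192,650.
Year 6: $320,650 × 5/55 = $29,150. Book value $163,500.
Year 7: $320,650 × 4/55 = $23,320. Book value $140,180.
Year 8: $320,650 × 3/55 = $17,490. Book value $122,690.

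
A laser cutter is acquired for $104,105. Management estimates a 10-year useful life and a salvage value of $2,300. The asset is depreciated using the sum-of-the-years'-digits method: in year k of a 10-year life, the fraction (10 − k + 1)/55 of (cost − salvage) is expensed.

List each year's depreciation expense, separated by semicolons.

Depreciable base = $104,105 − $2,300 = $101,805.
Sum of the years' digits = 10+9+8+7+6+5+4+3+2+1 = 55.
Year 1: $101,805 × 10/55 = $18,510. Book value $85,595.
Year 2: $101,805 × 9/55 = $16,659. Book value $68,936.
Year 3: $101,805 × 8/55 = $14,808. Book value $54,128.
Year 4: $101,805 × 7/55 = $12,957. Book value $41,171.
Year 5: $101,805 × 6/55 = $11,106. Book value $30,065.
Year 6: $101,805 × 5/55 = $9,255. Book value $20,810.
Year 7: $101,805 × 4/55 = $7,404. Book value $13,406.
Year 8: $101,805 × 3/55 = $5,553. Book value $7,853.
Year 9: $101,805 × 2/55 = $3,702. Book value $4,151.
Year 10: $101,805 × 1/55 = $1,851. Book value $2,300.

$18,510; $16,659; $14,808; $12,957; $11,106; $9,255; $7,404; $5,553; $3,702; $1,851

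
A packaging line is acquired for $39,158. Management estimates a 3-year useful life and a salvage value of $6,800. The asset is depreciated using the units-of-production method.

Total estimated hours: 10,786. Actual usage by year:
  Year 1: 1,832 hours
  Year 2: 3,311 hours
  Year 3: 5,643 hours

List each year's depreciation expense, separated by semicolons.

$5,496; $9,933; $16,929

Depreciable base = $39,158 − $6,800 = $32,358.
Rate = $32,358 / 10,786 hours = $3 per hour.
Year 1: 1,832 × $3 = $5,496. Book value $33,662.
Year 2: 3,311 × $3 = $9,933. Book value $23,729.
Year 3: 5,643 × $3 = $16,929. Book value $6,800.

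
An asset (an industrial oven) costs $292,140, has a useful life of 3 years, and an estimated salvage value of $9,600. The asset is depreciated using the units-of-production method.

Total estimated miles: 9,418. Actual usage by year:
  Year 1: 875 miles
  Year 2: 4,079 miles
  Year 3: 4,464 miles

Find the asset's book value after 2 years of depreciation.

$143,520

Depreciable base = $292,140 − $9,600 = $282,540.
Rate = $282,540 / 9,418 miles = $30 per mile.
Year 1: 875 × $30 = $26,250. Book value $265,890.
Year 2: 4,079 × $30 = $122,370. Book value $143,520.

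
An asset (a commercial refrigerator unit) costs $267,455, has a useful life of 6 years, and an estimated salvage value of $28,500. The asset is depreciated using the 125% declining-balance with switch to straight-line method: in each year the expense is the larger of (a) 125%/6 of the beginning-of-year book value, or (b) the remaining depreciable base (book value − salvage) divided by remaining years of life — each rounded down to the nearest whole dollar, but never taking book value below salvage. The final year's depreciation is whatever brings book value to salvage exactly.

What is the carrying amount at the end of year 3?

Depreciable base = $267,455 − $28,500 = $238,955.
Year 1: DB = ⌊$267,455 × 125%/6⌋ = $55,719; SL = ⌊$238,955/6⌋ = $39,825 → take DB $55,719. Book value $211,736.
Year 2: DB = ⌊$211,736 × 125%/6⌋ = $44,111; SL = ⌊$183,236/5⌋ = $36,647 → take DB $44,111. Book value $167,625.
Year 3: DB = ⌊$167,625 × 125%/6⌋ = $34,921; SL = ⌊$139,125/4⌋ = $34,781 → take DB $34,921. Book value $132,704.

$132,704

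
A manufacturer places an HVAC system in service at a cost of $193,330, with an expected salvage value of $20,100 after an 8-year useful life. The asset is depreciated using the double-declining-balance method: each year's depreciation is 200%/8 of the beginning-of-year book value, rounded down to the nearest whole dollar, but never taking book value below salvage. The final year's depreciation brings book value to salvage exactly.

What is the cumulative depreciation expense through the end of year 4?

$132,158

Depreciable base = $193,330 − $20,100 = $173,230.
Year 1: ⌊$193,330 × 200%/8⌋ = $48,332. Book value $144,998.
Year 2: ⌊$144,998 × 200%/8⌋ = $36,249. Book value $108,749.
Year 3: ⌊$108,749 × 200%/8⌋ = $27,187. Book value $81,562.
Year 4: ⌊$81,562 × 200%/8⌋ = $20,390. Book value $61,172.
Accumulated through year 4 = $193,330 − $61,172 = $132,158.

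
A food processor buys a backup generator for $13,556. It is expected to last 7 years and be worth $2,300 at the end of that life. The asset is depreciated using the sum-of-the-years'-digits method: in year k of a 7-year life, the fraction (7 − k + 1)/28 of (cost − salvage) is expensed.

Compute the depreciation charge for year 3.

$2,010

Depreciable base = $13,556 − $2,300 = $11,256.
Sum of the years' digits = 7+6+5+4+3+2+1 = 28.
Year 1: $11,256 × 7/28 = $2,814. Book value $10,742.
Year 2: $11,256 × 6/28 = $2,412. Book value $8,330.
Year 3: $11,256 × 5/28 = $2,010. Book value $6,320.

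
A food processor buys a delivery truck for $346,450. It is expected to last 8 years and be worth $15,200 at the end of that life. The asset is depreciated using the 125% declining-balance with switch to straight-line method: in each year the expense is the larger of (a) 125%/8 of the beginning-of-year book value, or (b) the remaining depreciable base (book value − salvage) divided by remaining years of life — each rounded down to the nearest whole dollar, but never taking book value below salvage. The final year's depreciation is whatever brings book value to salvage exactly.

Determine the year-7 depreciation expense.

$38,574

Depreciable base = $346,450 − $15,200 = $331,250.
Year 1: DB = ⌊$346,450 × 125%/8⌋ = $54,132; SL = ⌊$331,250/8⌋ = $41,406 → take DB $54,132. Book value $292,318.
Year 2: DB = ⌊$292,318 × 125%/8⌋ = $45,674; SL = ⌊$277,118/7⌋ = $39,588 → take DB $45,674. Book value $246,644.
Year 3: DB = ⌊$246,644 × 125%/8⌋ = $38,538; SL = ⌊$231,444/6⌋ = $38,574 → take SL $38,574. Book value $208,070.
Year 4: DB = ⌊$208,070 × 125%/8⌋ = $32,510; SL = ⌊$192,870/5⌋ = $38,574 → take SL $38,574. Book value $169,496.
Year 5: DB = ⌊$169,496 × 125%/8⌋ = $26,483; SL = ⌊$154,296/4⌋ = $38,574 → take SL $38,574. Book value $130,922.
Year 6: DB = ⌊$130,922 × 125%/8⌋ = $20,456; SL = ⌊$115,722/3⌋ = $38,574 → take SL $38,574. Book value $92,348.
Year 7: DB = ⌊$92,348 × 125%/8⌋ = $14,429; SL = ⌊$77,148/2⌋ = $38,574 → take SL $38,574. Book value $53,774.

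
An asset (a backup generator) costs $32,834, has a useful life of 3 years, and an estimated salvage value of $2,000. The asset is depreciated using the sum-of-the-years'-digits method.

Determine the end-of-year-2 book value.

$7,139

Depreciable base = $32,834 − $2,000 = $30,834.
Sum of the years' digits = 3+2+1 = 6.
Year 1: $30,834 × 3/6 = $15,417. Book value $17,417.
Year 2: $30,834 × 2/6 = $10,278. Book value $7,139.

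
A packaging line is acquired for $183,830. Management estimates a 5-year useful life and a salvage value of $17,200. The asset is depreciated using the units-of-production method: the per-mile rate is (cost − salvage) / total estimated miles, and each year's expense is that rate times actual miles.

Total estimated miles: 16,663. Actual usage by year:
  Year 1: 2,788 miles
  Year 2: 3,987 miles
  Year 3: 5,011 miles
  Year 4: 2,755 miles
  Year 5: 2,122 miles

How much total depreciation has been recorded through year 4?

Depreciable base = $183,830 − $17,200 = $166,630.
Rate = $166,630 / 16,663 miles = $10 per mile.
Year 1: 2,788 × $10 = $27,880. Book value $155,950.
Year 2: 3,987 × $10 = $39,870. Book value $116,080.
Year 3: 5,011 × $10 = $50,110. Book value $65,970.
Year 4: 2,755 × $10 = $27,550. Book value $38,420.
Accumulated through year 4 = $183,830 − $38,420 = $145,410.

$145,410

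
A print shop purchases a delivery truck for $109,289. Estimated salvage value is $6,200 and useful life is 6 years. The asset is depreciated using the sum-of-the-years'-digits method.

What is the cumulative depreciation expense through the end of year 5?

Depreciable base = $109,289 − $6,200 = $103,089.
Sum of the years' digits = 6+5+4+3+2+1 = 21.
Year 1: $103,089 × 6/21 = $29,454. Book value $79,835.
Year 2: $103,089 × 5/21 = $24,545. Book value $55,290.
Year 3: $103,089 × 4/21 = $19,636. Book value $35,654.
Year 4: $103,089 × 3/21 = $14,727. Book value $20,927.
Year 5: $103,089 × 2/21 = $9,818. Book value $11,109.
Accumulated through year 5 = $109,289 − $11,109 = $98,180.

$98,180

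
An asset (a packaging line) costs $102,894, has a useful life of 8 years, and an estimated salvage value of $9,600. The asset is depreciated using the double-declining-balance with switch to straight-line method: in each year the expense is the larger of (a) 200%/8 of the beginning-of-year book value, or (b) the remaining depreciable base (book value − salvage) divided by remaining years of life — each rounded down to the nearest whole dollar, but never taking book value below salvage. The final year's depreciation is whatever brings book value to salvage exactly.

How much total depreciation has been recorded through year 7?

$89,157

Depreciable base = $102,894 − $9,600 = $93,294.
Year 1: DB = ⌊$102,894 × 200%/8⌋ = $25,723; SL = ⌊$93,294/8⌋ = $11,661 → take DB $25,723. Book value $77,171.
Year 2: DB = ⌊$77,171 × 200%/8⌋ = $19,292; SL = ⌊$67,571/7⌋ = $9,653 → take DB $19,292. Book value $57,879.
Year 3: DB = ⌊$57,879 × 200%/8⌋ = $14,469; SL = ⌊$48,279/6⌋ = $8,046 → take DB $14,469. Book value $43,410.
Year 4: DB = ⌊$43,410 × 200%/8⌋ = $10,852; SL = ⌊$33,810/5⌋ = $6,762 → take DB $10,852. Book value $32,558.
Year 5: DB = ⌊$32,558 × 200%/8⌋ = $8,139; SL = ⌊$22,958/4⌋ = $5,739 → take DB $8,139. Book value $24,419.
Year 6: DB = ⌊$24,419 × 200%/8⌋ = $6,104; SL = ⌊$14,819/3⌋ = $4,939 → take DB $6,104. Book value $18,315.
Year 7: DB = ⌊$18,315 × 200%/8⌋ = $4,578; SL = ⌊$8,715/2⌋ = $4,357 → take DB $4,578. Book value $13,737.
Accumulated through year 7 = $102,894 − $13,737 = $89,157.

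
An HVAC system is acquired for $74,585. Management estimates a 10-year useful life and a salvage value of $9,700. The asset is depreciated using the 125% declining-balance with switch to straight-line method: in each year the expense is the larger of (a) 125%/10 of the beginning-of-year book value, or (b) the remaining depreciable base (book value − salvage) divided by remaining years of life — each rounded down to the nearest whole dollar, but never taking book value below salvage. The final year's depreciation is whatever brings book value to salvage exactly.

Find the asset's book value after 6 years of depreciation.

$32,382

Depreciable base = $74,585 − $9,700 = $64,885.
Year 1: DB = ⌊$74,585 × 125%/10⌋ = $9,323; SL = ⌊$64,885/10⌋ = $6,488 → take DB $9,323. Book value $65,262.
Year 2: DB = ⌊$65,262 × 125%/10⌋ = $8,157; SL = ⌊$55,562/9⌋ = $6,173 → take DB $8,157. Book value $57,105.
Year 3: DB = ⌊$57,105 × 125%/10⌋ = $7,138; SL = ⌊$47,405/8⌋ = $5,925 → take DB $7,138. Book value $49,967.
Year 4: DB = ⌊$49,967 × 125%/10⌋ = $6,245; SL = ⌊$40,267/7⌋ = $5,752 → take DB $6,245. Book value $43,722.
Year 5: DB = ⌊$43,722 × 125%/10⌋ = $5,465; SL = ⌊$34,022/6⌋ = $5,670 → take SL $5,670. Book value $38,052.
Year 6: DB = ⌊$38,052 × 125%/10⌋ = $4,756; SL = ⌊$28,352/5⌋ = $5,670 → take SL $5,670. Book value $32,382.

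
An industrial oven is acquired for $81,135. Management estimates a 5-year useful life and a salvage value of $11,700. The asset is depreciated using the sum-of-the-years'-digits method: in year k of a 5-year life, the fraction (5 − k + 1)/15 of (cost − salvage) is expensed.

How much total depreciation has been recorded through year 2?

Depreciable base = $81,135 − $11,700 = $69,435.
Sum of the years' digits = 5+4+3+2+1 = 15.
Year 1: $69,435 × 5/15 = $23,145. Book value $57,990.
Year 2: $69,435 × 4/15 = $18,516. Book value $39,474.
Accumulated through year 2 = $81,135 − $39,474 = $41,661.

$41,661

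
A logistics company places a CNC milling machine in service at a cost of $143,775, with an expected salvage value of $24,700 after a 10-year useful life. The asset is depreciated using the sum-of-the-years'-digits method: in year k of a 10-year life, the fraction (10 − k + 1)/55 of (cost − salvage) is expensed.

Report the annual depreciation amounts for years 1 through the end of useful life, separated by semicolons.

$21,650; $19,485; $17,320; $15,155; $12,990; $10,825; $8,660; $6,495; $4,330; $2,165

Depreciable base = $143,775 − $24,700 = $119,075.
Sum of the years' digits = 10+9+8+7+6+5+4+3+2+1 = 55.
Year 1: $119,075 × 10/55 = $21,650. Book value $122,125.
Year 2: $119,075 × 9/55 = $19,485. Book value $102,640.
Year 3: $119,075 × 8/55 = $17,320. Book value $85,320.
Year 4: $119,075 × 7/55 = $15,155. Book value $70,165.
Year 5: $119,075 × 6/55 = $12,990. Book value $57,175.
Year 6: $119,075 × 5/55 = $10,825. Book value $46,350.
Year 7: $119,075 × 4/55 = $8,660. Book value $37,690.
Year 8: $119,075 × 3/55 = $6,495. Book value $31,195.
Year 9: $119,075 × 2/55 = $4,330. Book value $26,865.
Year 10: $119,075 × 1/55 = $2,165. Book value $24,700.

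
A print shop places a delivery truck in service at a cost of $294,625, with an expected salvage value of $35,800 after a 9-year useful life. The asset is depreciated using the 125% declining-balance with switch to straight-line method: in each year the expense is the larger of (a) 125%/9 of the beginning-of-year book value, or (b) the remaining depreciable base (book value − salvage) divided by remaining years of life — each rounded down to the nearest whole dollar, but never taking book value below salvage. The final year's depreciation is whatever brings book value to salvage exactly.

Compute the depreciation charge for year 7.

$25,240

Depreciable base = $294,625 − $35,800 = $258,825.
Year 1: DB = ⌊$294,625 × 125%/9⌋ = $40,920; SL = ⌊$258,825/9⌋ = $28,758 → take DB $40,920. Book value $253,705.
Year 2: DB = ⌊$253,705 × 125%/9⌋ = $35,236; SL = ⌊$217,905/8⌋ = $27,238 → take DB $35,236. Book value $218,469.
Year 3: DB = ⌊$218,469 × 125%/9⌋ = $30,342; SL = ⌊$182,669/7⌋ = $26,095 → take DB $30,342. Book value $188,127.
Year 4: DB = ⌊$188,127 × 125%/9⌋ = $26,128; SL = ⌊$152,327/6⌋ = $25,387 → take DB $26,128. Book value $161,999.
Year 5: DB = ⌊$161,999 × 125%/9⌋ = $22,499; SL = ⌊$126,199/5⌋ = $25,239 → take SL $25,239. Book value $136,760.
Year 6: DB = ⌊$136,760 × 125%/9⌋ = $18,994; SL = ⌊$100,960/4⌋ = $25,240 → take SL $25,240. Book value $111,520.
Year 7: DB = ⌊$111,520 × 125%/9⌋ = $15,488; SL = ⌊$75,720/3⌋ = $25,240 → take SL $25,240. Book value $86,280.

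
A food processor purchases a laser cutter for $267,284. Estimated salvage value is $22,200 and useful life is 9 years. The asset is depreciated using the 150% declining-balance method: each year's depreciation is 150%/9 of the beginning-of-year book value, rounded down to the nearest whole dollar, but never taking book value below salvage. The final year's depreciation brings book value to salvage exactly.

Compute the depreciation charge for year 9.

$39,964

Depreciable base = $267,284 − $22,200 = $245,084.
Year 1: ⌊$267,284 × 150%/9⌋ = $44,547. Book value $222,737.
Year 2: ⌊$222,737 × 150%/9⌋ = $37,122. Book value $185,615.
Year 3: ⌊$185,615 × 150%/9⌋ = $30,935. Book value $154,680.
Year 4: ⌊$154,680 × 150%/9⌋ = $25,780. Book value $128,900.
Year 5: ⌊$128,900 × 150%/9⌋ = $21,483. Book value $107,417.
Year 6: ⌊$107,417 × 150%/9⌋ = $17,902. Book value $89,515.
Year 7: ⌊$89,515 × 150%/9⌋ = $14,919. Book value $74,596.
Year 8: ⌊$74,596 × 150%/9⌋ = $12,432. Book value $62,164.
Year 9 (final): $62,164 − $22,200 = $39,964. Book value $22,200.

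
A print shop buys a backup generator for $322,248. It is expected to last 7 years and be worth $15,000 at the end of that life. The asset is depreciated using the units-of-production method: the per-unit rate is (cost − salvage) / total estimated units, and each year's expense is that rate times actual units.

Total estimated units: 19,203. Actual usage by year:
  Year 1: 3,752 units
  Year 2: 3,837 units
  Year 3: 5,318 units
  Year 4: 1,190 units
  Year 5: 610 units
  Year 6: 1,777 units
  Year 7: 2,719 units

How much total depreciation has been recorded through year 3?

Depreciable base = $322,248 − $15,000 = $307,248.
Rate = $307,248 / 19,203 units = $16 per unit.
Year 1: 3,752 × $16 = $60,032. Book value $262,216.
Year 2: 3,837 × $16 = $61,392. Book value $200,824.
Year 3: 5,318 × $16 = $85,088. Book value $115,736.
Accumulated through year 3 = $322,248 − $115,736 = $206,512.

$206,512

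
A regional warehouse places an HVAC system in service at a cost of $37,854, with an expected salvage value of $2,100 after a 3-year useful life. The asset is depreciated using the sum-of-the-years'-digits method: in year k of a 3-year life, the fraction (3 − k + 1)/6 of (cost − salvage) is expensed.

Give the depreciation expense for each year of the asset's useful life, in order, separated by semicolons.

$17,877; $11,918; $5,959

Depreciable base = $37,854 − $2,100 = $35,754.
Sum of the years' digits = 3+2+1 = 6.
Year 1: $35,754 × 3/6 = $17,877. Book value $19,977.
Year 2: $35,754 × 2/6 = $11,918. Book value $8,059.
Year 3: $35,754 × 1/6 = $5,959. Book value $2,100.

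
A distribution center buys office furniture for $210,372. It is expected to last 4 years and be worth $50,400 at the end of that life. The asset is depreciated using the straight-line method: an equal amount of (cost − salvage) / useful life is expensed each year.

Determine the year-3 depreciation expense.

Depreciable base = $210,372 − $50,400 = $159,972.
Annual expense = $159,972 / 4 = $39,993.

$39,993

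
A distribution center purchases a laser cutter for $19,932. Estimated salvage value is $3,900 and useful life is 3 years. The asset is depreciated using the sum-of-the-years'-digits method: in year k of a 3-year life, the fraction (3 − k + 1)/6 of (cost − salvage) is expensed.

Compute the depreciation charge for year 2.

Depreciable base = $19,932 − $3,900 = $16,032.
Sum of the years' digits = 3+2+1 = 6.
Year 1: $16,032 × 3/6 = $8,016. Book value $11,916.
Year 2: $16,032 × 2/6 = $5,344. Book value $6,572.

$5,344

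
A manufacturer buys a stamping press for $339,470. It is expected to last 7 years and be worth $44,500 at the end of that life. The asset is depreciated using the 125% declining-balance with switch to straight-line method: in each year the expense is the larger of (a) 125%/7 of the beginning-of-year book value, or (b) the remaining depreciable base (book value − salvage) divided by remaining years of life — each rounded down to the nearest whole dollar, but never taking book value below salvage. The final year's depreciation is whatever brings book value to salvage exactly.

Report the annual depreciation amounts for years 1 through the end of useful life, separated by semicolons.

$60,619; $49,794; $40,903; $35,913; $35,913; $35,914; $35,914

Depreciable base = $339,470 − $44,500 = $294,970.
Year 1: DB = ⌊$339,470 × 125%/7⌋ = $60,619; SL = ⌊$294,970/7⌋ = $42,138 → take DB $60,619. Book value $278,851.
Year 2: DB = ⌊$278,851 × 125%/7⌋ = $49,794; SL = ⌊$234,351/6⌋ = $39,058 → take DB $49,794. Book value $229,057.
Year 3: DB = ⌊$229,057 × 125%/7⌋ = $40,903; SL = ⌊$184,557/5⌋ = $36,911 → take DB $40,903. Book value $188,154.
Year 4: DB = ⌊$188,154 × 125%/7⌋ = $33,598; SL = ⌊$143,654/4⌋ = $35,913 → take SL $35,913. Book value $152,241.
Year 5: DB = ⌊$152,241 × 125%/7⌋ = $27,185; SL = ⌊$107,741/3⌋ = $35,913 → take SL $35,913. Book value $116,328.
Year 6: DB = ⌊$116,328 × 125%/7⌋ = $20,772; SL = ⌊$71,828/2⌋ = $35,914 → take SL $35,914. Book value $80,414.
Year 7 (final): $80,414 − $44,500 = $35,914. Book value $44,500.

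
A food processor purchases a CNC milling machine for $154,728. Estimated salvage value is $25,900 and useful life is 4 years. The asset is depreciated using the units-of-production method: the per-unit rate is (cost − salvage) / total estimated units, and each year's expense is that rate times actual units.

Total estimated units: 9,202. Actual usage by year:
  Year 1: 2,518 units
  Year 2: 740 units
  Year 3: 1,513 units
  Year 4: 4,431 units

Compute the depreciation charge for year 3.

$21,182

Depreciable base = $154,728 − $25,900 = $128,828.
Rate = $128,828 / 9,202 units = $14 per unit.
Year 1: 2,518 × $14 = $35,252. Book value $119,476.
Year 2: 740 × $14 = $10,360. Book value $109,116.
Year 3: 1,513 × $14 = $21,182. Book value $87,934.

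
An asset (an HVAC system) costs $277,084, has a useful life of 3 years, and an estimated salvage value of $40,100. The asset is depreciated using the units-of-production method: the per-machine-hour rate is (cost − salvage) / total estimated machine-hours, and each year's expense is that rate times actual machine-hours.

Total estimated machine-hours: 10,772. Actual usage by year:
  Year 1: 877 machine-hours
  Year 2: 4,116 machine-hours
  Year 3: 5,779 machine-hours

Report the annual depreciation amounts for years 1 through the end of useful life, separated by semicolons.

$19,294; $90,552; $127,138

Depreciable base = $277,084 − $40,100 = $236,984.
Rate = $236,984 / 10,772 machine-hours = $22 per machine-hour.
Year 1: 877 × $22 = $19,294. Book value $257,790.
Year 2: 4,116 × $22 = $90,552. Book value $167,238.
Year 3: 5,779 × $22 = $127,138. Book value $40,100.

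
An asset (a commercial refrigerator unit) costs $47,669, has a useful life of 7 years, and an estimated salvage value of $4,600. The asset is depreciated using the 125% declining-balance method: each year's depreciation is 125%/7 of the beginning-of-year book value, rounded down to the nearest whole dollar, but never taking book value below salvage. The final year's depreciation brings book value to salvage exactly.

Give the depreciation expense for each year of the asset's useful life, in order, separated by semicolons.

Depreciable base = $47,669 − $4,600 = $43,069.
Year 1: ⌊$47,669 × 125%/7⌋ = $8,512. Book value $39,157.
Year 2: ⌊$39,157 × 125%/7⌋ = $6,992. Book value $32,165.
Year 3: ⌊$32,165 × 125%/7⌋ = $5,743. Book value $26,422.
Year 4: ⌊$26,422 × 125%/7⌋ = $4,718. Book value $21,704.
Year 5: ⌊$21,704 × 125%/7⌋ = $3,875. Book value $17,829.
Year 6: ⌊$17,829 × 125%/7⌋ = $3,183. Book value $14,646.
Year 7 (final): $14,646 − $4,600 = $10,046. Book value $4,600.

$8,512; $6,992; $5,743; $4,718; $3,875; $3,183; $10,046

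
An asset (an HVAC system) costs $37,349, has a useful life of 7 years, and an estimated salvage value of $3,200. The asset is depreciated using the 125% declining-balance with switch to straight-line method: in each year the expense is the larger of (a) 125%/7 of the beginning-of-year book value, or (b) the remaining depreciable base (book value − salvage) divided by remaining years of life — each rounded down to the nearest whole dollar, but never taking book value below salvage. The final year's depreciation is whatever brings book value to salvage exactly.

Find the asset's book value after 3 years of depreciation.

Depreciable base = $37,349 − $3,200 = $34,149.
Year 1: DB = ⌊$37,349 × 125%/7⌋ = $6,669; SL = ⌊$34,149/7⌋ = $4,878 → take DB $6,669. Book value $30,680.
Year 2: DB = ⌊$30,680 × 125%/7⌋ = $5,478; SL = ⌊$27,480/6⌋ = $4,580 → take DB $5,478. Book value $25,202.
Year 3: DB = ⌊$25,202 × 125%/7⌋ = $4,500; SL = ⌊$22,002/5⌋ = $4,400 → take DB $4,500. Book value $20,702.

$20,702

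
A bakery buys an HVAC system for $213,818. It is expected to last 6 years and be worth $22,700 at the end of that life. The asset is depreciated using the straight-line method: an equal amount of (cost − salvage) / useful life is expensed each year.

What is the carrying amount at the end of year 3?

Depreciable base = $213,818 − $22,700 = $191,118.
Annual expense = $191,118 / 6 = $31,853.
End of year 1: book value $181,965.
End of year 2: book value $150,112.
End of year 3: book value $118,259.

$118,259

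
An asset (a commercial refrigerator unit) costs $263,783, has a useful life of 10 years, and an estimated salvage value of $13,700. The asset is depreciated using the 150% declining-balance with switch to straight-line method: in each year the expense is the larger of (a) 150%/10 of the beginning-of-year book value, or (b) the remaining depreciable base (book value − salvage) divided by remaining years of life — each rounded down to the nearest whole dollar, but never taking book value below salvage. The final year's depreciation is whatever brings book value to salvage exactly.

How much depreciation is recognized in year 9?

Depreciable base = $263,783 − $13,700 = $250,083.
Year 1: DB = ⌊$263,783 × 150%/10⌋ = $39,567; SL = ⌊$250,083/10⌋ = $25,008 → take DB $39,567. Book value $224,216.
Year 2: DB = ⌊$224,216 × 150%/10⌋ = $33,632; SL = ⌊$210,516/9⌋ = $23,390 → take DB $33,632. Book value $190,584.
Year 3: DB = ⌊$190,584 × 150%/10⌋ = $28,587; SL = ⌊$176,884/8⌋ = $22,110 → take DB $28,587. Book value $161,997.
Year 4: DB = ⌊$161,997 × 150%/10⌋ = $24,299; SL = ⌊$148,297/7⌋ = $21,185 → take DB $24,299. Book value $137,698.
Year 5: DB = ⌊$137,698 × 150%/10⌋ = $20,654; SL = ⌊$123,998/6⌋ = $20,666 → take SL $20,666. Book value $117,032.
Year 6: DB = ⌊$117,032 × 150%/10⌋ = $17,554; SL = ⌊$103,332/5⌋ = $20,666 → take SL $20,666. Book value $96,366.
Year 7: DB = ⌊$96,366 × 150%/10⌋ = $14,454; SL = ⌊$82,666/4⌋ = $20,666 → take SL $20,666. Book value $75,700.
Year 8: DB = ⌊$75,700 × 150%/10⌋ = $11,355; SL = ⌊$62,000/3⌋ = $20,666 → take SL $20,666. Book value $55,034.
Year 9: DB = ⌊$55,034 × 150%/10⌋ = $8,255; SL = ⌊$41,334/2⌋ = $20,667 → take SL $20,667. Book value $34,367.

$20,667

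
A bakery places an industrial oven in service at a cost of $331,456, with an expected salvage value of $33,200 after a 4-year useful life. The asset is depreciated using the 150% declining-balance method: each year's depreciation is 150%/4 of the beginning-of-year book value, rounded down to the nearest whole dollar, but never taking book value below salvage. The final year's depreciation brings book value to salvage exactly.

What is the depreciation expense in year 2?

Depreciable base = $331,456 − $33,200 = $298,256.
Year 1: ⌊$331,456 × 150%/4⌋ = $124,296. Book value $207,160.
Year 2: ⌊$207,160 × 150%/4⌋ = $77,685. Book value $129,475.

$77,685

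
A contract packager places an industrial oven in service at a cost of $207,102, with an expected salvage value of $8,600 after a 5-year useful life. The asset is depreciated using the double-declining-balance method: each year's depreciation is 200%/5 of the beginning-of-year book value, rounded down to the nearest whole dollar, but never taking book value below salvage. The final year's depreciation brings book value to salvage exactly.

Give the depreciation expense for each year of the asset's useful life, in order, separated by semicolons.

$82,840; $49,704; $29,823; $17,894; $18,241

Depreciable base = $207,102 − $8,600 = $198,502.
Year 1: ⌊$207,102 × 200%/5⌋ = $82,840. Book value $124,262.
Year 2: ⌊$124,262 × 200%/5⌋ = $49,704. Book value $74,558.
Year 3: ⌊$74,558 × 200%/5⌋ = $29,823. Book value $44,735.
Year 4: ⌊$44,735 × 200%/5⌋ = $17,894. Book value $26,841.
Year 5 (final): $26,841 − $8,600 = $18,241. Book value $8,600.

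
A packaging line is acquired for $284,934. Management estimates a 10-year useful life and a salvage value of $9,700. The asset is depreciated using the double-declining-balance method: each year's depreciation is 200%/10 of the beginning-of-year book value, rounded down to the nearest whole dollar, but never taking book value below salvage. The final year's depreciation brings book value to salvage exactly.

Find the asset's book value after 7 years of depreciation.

Depreciable base = $284,934 − $9,700 = $275,234.
Year 1: ⌊$284,934 × 200%/10⌋ = $56,986. Book value $227,948.
Year 2: ⌊$227,948 × 200%/10⌋ = $45,589. Book value $182,359.
Year 3: ⌊$182,359 × 200%/10⌋ = $36,471. Book value $145,888.
Year 4: ⌊$145,888 × 200%/10⌋ = $29,177. Book value $116,711.
Year 5: ⌊$116,711 × 200%/10⌋ = $23,342. Book value $93,369.
Year 6: ⌊$93,369 × 200%/10⌋ = $18,673. Book value $74,696.
Year 7: ⌊$74,696 × 200%/10⌋ = $14,939. Book value $59,757.

$59,757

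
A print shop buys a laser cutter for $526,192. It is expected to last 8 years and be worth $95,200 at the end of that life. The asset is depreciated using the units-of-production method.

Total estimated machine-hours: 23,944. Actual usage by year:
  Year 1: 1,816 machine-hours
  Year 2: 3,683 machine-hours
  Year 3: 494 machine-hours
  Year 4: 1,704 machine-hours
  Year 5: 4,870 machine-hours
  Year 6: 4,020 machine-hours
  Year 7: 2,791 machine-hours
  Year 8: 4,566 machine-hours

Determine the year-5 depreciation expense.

$87,660

Depreciable base = $526,192 − $95,200 = $430,992.
Rate = $430,992 / 23,944 machine-hours = $18 per machine-hour.
Year 1: 1,816 × $18 = $32,688. Book value $493,504.
Year 2: 3,683 × $18 = $66,294. Book value $427,210.
Year 3: 494 × $18 = $8,892. Book value $418,318.
Year 4: 1,704 × $18 = $30,672. Book value $387,646.
Year 5: 4,870 × $18 = $87,660. Book value $299,986.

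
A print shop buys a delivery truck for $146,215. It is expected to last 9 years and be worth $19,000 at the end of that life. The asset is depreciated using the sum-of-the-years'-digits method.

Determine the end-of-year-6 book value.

Depreciable base = $146,215 − $19,000 = $127,215.
Sum of the years' digits = 9+8+7+6+5+4+3+2+1 = 45.
Year 1: $127,215 × 9/45 = $25,443. Book value $120,772.
Year 2: $127,215 × 8/45 = $22,616. Book value $98,156.
Year 3: $127,215 × 7/45 = $19,789. Book value $78,367.
Year 4: $127,215 × 6/45 = $16,962. Book value $61,405.
Year 5: $127,215 × 5/45 = $14,135. Book value $47,270.
Year 6: $127,215 × 4/45 = $11,308. Book value $35,962.

$35,962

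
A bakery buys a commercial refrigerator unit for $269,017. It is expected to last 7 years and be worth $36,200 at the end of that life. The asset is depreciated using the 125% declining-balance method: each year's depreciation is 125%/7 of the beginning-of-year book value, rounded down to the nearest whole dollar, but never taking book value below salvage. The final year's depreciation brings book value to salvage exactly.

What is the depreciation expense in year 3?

$32,414

Depreciable base = $269,017 − $36,200 = $232,817.
Year 1: ⌊$269,017 × 125%/7⌋ = $48,038. Book value $220,979.
Year 2: ⌊$220,979 × 125%/7⌋ = $39,460. Book value $181,519.
Year 3: ⌊$181,519 × 125%/7⌋ = $32,414. Book value $149,105.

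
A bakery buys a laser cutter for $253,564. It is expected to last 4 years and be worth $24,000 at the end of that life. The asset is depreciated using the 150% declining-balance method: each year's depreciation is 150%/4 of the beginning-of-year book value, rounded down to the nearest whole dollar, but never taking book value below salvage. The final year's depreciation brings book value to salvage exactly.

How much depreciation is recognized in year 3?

$37,143

Depreciable base = $253,564 − $24,000 = $229,564.
Year 1: ⌊$253,564 × 150%/4⌋ = $95,086. Book value $158,478.
Year 2: ⌊$158,478 × 150%/4⌋ = $59,429. Book value $99,049.
Year 3: ⌊$99,049 × 150%/4⌋ = $37,143. Book value $61,906.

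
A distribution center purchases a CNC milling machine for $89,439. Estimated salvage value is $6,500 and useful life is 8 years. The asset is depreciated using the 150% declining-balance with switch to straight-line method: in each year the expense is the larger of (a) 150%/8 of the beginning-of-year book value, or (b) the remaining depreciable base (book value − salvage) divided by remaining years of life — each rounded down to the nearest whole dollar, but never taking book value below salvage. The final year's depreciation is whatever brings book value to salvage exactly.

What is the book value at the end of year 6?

Depreciable base = $89,439 − $6,500 = $82,939.
Year 1: DB = ⌊$89,439 × 150%/8⌋ = $16,769; SL = ⌊$82,939/8⌋ = $10,367 → take DB $16,769. Book value $72,670.
Year 2: DB = ⌊$72,670 × 150%/8⌋ = $13,625; SL = ⌊$66,170/7⌋ = $9,452 → take DB $13,625. Book value $59,045.
Year 3: DB = ⌊$59,045 × 150%/8⌋ = $11,070; SL = ⌊$52,545/6⌋ = $8,757 → take DB $11,070. Book value $47,975.
Year 4: DB = ⌊$47,975 × 150%/8⌋ = $8,995; SL = ⌊$41,475/5⌋ = $8,295 → take DB $8,995. Book value $38,980.
Year 5: DB = ⌊$38,980 × 150%/8⌋ = $7,308; SL = ⌊$32,480/4⌋ = $8,120 → take SL $8,120. Book value $30,860.
Year 6: DB = ⌊$30,860 × 150%/8⌋ = $5,786; SL = ⌊$24,360/3⌋ = $8,120 → take SL $8,120. Book value $22,740.

$22,740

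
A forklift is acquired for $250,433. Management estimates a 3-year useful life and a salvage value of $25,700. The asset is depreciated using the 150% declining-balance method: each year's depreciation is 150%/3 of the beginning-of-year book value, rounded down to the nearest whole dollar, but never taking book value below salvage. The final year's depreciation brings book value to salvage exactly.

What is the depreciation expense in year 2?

$62,608

Depreciable base = $250,433 − $25,700 = $224,733.
Year 1: ⌊$250,433 × 150%/3⌋ = $125,216. Book value $125,217.
Year 2: ⌊$125,217 × 150%/3⌋ = $62,608. Book value $62,609.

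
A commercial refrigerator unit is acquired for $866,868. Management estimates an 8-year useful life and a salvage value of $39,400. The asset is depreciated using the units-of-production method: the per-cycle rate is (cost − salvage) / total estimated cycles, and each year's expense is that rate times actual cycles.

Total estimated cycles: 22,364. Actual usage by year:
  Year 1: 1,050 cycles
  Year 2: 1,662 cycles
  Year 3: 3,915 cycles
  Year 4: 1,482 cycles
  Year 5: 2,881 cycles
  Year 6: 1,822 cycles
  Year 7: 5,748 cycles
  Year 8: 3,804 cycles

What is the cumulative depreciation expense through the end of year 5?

Depreciable base = $866,868 − $39,400 = $827,468.
Rate = $827,468 / 22,364 cycles = $37 per cycle.
Year 1: 1,050 × $37 = $38,850. Book value $828,018.
Year 2: 1,662 × $37 = $61,494. Book value $766,524.
Year 3: 3,915 × $37 = $144,855. Book value $621,669.
Year 4: 1,482 × $37 = $54,834. Book value $566,835.
Year 5: 2,881 × $37 = $106,597. Book value $460,238.
Accumulated through year 5 = $866,868 − $460,238 = $406,630.

$406,630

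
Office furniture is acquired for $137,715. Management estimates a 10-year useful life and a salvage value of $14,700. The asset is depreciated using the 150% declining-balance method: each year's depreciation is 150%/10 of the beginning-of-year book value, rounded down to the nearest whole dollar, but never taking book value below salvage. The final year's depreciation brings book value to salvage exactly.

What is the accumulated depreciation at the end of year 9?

Depreciable base = $137,715 − $14,700 = $123,015.
Year 1: ⌊$137,715 × 150%/10⌋ = $20,657. Book value $117,058.
Year 2: ⌊$117,058 × 150%/10⌋ = $17,558. Book value $99,500.
Year 3: ⌊$99,500 × 150%/10⌋ = $14,925. Book value $84,575.
Year 4: ⌊$84,575 × 150%/10⌋ = $12,686. Book value $71,889.
Year 5: ⌊$71,889 × 150%/10⌋ = $10,783. Book value $61,106.
Year 6: ⌊$61,106 × 150%/10⌋ = $9,165. Book value $51,941.
Year 7: ⌊$51,941 × 150%/10⌋ = $7,791. Book value $44,150.
Year 8: ⌊$44,150 × 150%/10⌋ = $6,622. Book value $37,528.
Year 9: ⌊$37,528 × 150%/10⌋ = $5,629. Book value $31,899.
Accumulated through year 9 = $137,715 − $31,899 = $105,816.

$105,816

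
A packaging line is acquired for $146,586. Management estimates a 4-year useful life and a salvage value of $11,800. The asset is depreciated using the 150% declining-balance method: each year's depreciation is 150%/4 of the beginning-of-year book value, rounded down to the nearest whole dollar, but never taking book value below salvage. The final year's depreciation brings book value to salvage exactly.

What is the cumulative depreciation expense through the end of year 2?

$89,325

Depreciable base = $146,586 − $11,800 = $134,786.
Year 1: ⌊$146,586 × 150%/4⌋ = $54,969. Book value $91,617.
Year 2: ⌊$91,617 × 150%/4⌋ = $34,356. Book value $57,261.
Accumulated through year 2 = $146,586 − $57,261 = $89,325.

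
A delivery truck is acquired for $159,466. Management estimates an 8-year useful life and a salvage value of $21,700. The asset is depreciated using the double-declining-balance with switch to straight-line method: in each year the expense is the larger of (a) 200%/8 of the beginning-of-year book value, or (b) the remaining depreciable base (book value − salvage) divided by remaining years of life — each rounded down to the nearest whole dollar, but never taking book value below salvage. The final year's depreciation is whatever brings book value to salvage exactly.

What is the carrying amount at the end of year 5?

Depreciable base = $159,466 − $21,700 = $137,766.
Year 1: DB = ⌊$159,466 × 200%/8⌋ = $39,866; SL = ⌊$137,766/8⌋ = $17,220 → take DB $39,866. Book value $119,600.
Year 2: DB = ⌊$119,600 × 200%/8⌋ = $29,900; SL = ⌊$97,900/7⌋ = $13,985 → take DB $29,900. Book value $89,700.
Year 3: DB = ⌊$89,700 × 200%/8⌋ = $22,425; SL = ⌊$68,000/6⌋ = $11,333 → take DB $22,425. Book value $67,275.
Year 4: DB = ⌊$67,275 × 200%/8⌋ = $16,818; SL = ⌊$45,575/5⌋ = $9,115 → take DB $16,818. Book value $50,457.
Year 5: DB = ⌊$50,457 × 200%/8⌋ = $12,614; SL = ⌊$28,757/4⌋ = $7,189 → take DB $12,614. Book value $37,843.

$37,843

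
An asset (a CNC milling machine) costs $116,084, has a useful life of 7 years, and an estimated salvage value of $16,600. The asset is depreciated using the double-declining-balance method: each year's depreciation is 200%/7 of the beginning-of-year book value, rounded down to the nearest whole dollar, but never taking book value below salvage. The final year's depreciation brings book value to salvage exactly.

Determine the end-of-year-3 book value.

Depreciable base = $116,084 − $16,600 = $99,484.
Year 1: ⌊$116,084 × 200%/7⌋ = $33,166. Book value $82,918.
Year 2: ⌊$82,918 × 200%/7⌋ = $23,690. Book value $59,228.
Year 3: ⌊$59,228 × 200%/7⌋ = $16,922. Book value $42,306.

$42,306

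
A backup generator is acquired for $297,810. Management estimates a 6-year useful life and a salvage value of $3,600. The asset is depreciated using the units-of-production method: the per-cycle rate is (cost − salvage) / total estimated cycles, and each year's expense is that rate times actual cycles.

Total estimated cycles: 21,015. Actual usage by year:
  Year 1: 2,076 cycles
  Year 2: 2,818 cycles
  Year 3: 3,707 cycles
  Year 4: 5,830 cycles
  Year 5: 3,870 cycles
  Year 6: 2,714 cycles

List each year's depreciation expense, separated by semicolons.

$29,064; $39,452; $51,898; $81,620; $54,180; $37,996

Depreciable base = $297,810 − $3,600 = $294,210.
Rate = $294,210 / 21,015 cycles = $14 per cycle.
Year 1: 2,076 × $14 = $29,064. Book value $268,746.
Year 2: 2,818 × $14 = $39,452. Book value $229,294.
Year 3: 3,707 × $14 = $51,898. Book value $177,396.
Year 4: 5,830 × $14 = $81,620. Book value $95,776.
Year 5: 3,870 × $14 = $54,180. Book value $41,596.
Year 6: 2,714 × $14 = $37,996. Book value $3,600.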